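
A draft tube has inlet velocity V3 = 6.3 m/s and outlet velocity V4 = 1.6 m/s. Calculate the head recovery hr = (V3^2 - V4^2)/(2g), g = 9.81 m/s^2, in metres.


hr = (6.3^2 - 1.6^2) / (2*9.81) = 1.8925 m


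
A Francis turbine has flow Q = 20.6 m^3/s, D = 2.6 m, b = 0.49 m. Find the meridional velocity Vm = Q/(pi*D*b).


Vm = 20.6 / (pi * 2.6 * 0.49) = 5.1469 m/s


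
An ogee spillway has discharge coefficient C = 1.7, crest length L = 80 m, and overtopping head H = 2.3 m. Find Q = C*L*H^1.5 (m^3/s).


Q = 1.7 * 80 * 2.3^1.5 = 474.3847 m^3/s


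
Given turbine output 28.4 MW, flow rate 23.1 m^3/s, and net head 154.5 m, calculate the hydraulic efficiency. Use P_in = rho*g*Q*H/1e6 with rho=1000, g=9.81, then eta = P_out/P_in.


P_in = 1000 * 9.81 * 23.1 * 154.5 / 1e6 = 35.0114 MW
eta = 28.4 / 35.0114 = 0.8112


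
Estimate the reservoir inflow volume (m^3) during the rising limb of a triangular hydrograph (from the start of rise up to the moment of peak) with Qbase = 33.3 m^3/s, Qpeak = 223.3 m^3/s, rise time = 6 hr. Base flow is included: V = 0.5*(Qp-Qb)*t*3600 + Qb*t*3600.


V = 0.5*(223.3 - 33.3)*6*3600 + 33.3*6*3600 = 2.7713e+06 m^3


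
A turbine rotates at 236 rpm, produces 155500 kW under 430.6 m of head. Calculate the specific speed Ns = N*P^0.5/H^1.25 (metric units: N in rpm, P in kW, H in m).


Ns = 236 * 155500^0.5 / 430.6^1.25 = 47.4444


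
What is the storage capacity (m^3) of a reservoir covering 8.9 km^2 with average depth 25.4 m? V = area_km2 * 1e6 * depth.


V = 8.9 * 1e6 * 25.4 = 2.2606e+08 m^3


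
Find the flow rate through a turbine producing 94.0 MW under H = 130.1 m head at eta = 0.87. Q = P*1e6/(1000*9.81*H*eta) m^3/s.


Q = 94.0 * 1e6 / (1000 * 9.81 * 130.1 * 0.87) = 84.6569 m^3/s


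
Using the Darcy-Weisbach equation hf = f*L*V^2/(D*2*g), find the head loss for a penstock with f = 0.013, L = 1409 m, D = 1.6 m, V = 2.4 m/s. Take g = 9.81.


hf = 0.013 * 1409 * 2.4^2 / (1.6 * 2 * 9.81) = 3.3609 m


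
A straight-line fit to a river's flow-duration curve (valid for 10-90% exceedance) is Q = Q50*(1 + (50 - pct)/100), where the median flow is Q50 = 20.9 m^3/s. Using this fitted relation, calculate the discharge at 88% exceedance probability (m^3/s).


Q = 20.9 * (1 + (50 - 88)/100) = 12.9580 m^3/s


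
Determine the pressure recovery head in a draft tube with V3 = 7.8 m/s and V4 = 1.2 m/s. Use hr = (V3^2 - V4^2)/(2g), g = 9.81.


hr = (7.8^2 - 1.2^2) / (2*9.81) = 3.0275 m


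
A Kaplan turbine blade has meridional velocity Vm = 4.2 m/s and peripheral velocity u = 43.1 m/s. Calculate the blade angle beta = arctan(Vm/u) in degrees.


beta = arctan(4.2 / 43.1) = 5.5658 degrees


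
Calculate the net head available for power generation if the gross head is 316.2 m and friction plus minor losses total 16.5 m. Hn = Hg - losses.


Hn = 316.2 - 16.5 = 299.7000 m


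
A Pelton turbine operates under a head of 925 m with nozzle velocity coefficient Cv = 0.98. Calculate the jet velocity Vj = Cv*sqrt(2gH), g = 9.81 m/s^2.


Vj = 0.98 * sqrt(2*9.81*925) = 132.0220 m/s


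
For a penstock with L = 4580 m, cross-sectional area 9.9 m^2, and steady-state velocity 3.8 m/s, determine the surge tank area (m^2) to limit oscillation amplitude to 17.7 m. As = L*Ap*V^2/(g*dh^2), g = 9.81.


As = 4580 * 9.9 * 3.8^2 / (9.81 * 17.7^2) = 213.0357 m^2


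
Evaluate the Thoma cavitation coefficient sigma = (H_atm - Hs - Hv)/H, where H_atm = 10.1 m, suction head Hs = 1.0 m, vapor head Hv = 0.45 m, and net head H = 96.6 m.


sigma = (10.1 - 1.0 - 0.45) / 96.6 = 0.0895


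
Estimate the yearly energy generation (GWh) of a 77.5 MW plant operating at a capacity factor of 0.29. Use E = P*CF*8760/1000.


E = 77.5 * 0.29 * 8760 / 1000 = 196.8810 GWh


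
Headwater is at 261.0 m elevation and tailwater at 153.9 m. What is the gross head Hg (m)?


Hg = 261.0 - 153.9 = 107.1000 m


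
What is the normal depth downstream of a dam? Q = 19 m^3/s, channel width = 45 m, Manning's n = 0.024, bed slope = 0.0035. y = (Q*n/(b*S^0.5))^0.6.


y = (19 * 0.024 / (45 * 0.0035^0.5))^0.6 = 0.3469 m


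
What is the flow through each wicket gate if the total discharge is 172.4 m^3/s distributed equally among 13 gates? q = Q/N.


q = 172.4 / 13 = 13.2615 m^3/s


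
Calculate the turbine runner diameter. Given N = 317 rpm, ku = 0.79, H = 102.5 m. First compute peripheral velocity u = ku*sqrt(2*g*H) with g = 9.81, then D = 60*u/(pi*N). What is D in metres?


u = 0.79 * sqrt(2*9.81*102.5) = 35.4273 m/s
D = 60 * 35.4273 / (pi * 317) = 2.1344 m


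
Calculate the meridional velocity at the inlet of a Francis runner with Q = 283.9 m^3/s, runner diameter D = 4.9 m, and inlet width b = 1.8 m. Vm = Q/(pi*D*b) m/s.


Vm = 283.9 / (pi * 4.9 * 1.8) = 10.2458 m/s


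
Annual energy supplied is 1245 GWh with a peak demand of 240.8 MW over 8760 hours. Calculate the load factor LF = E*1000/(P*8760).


LF = 1245 * 1000 / (240.8 * 8760) = 0.5902


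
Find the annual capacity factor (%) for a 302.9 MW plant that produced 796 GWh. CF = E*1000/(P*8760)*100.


CF = 796 * 1000 / (302.9 * 8760) * 100 = 29.9992 %


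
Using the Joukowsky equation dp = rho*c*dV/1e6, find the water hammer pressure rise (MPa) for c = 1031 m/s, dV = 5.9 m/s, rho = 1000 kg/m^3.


dp = 1000 * 1031 * 5.9 / 1e6 = 6.0829 MPa


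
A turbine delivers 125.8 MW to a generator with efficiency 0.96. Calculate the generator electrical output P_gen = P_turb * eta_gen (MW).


P_gen = 125.8 * 0.96 = 120.7680 MW


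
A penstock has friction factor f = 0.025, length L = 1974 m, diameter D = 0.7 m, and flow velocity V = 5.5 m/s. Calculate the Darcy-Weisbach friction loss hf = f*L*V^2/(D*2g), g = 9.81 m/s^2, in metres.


hf = 0.025 * 1974 * 5.5^2 / (0.7 * 2 * 9.81) = 108.6965 m


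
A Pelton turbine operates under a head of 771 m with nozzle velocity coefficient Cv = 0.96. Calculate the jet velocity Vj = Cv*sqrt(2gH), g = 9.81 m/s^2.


Vj = 0.96 * sqrt(2*9.81*771) = 118.0723 m/s


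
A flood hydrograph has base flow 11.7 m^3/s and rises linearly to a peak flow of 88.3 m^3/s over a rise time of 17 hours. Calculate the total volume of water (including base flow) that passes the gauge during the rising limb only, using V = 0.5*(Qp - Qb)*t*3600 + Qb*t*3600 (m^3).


V = 0.5*(88.3 - 11.7)*17*3600 + 11.7*17*3600 = 3.0600e+06 m^3


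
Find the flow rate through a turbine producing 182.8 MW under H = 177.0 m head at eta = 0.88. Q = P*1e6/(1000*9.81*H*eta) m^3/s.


Q = 182.8 * 1e6 / (1000 * 9.81 * 177.0 * 0.88) = 119.6331 m^3/s


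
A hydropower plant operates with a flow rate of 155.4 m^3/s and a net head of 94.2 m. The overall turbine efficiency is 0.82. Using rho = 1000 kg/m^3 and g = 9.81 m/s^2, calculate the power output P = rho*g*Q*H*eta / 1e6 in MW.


P = 1000 * 9.81 * 155.4 * 94.2 * 0.82 / 1e6 = 117.7565 MW


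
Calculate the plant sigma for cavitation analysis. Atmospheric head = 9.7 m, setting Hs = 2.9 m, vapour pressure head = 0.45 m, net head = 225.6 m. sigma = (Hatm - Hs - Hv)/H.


sigma = (9.7 - 2.9 - 0.45) / 225.6 = 0.0281


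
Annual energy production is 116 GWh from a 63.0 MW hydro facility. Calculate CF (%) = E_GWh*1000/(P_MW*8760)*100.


CF = 116 * 1000 / (63.0 * 8760) * 100 = 21.0191 %


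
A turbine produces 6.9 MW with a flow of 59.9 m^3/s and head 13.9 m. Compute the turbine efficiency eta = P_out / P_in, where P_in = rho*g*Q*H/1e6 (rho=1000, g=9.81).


P_in = 1000 * 9.81 * 59.9 * 13.9 / 1e6 = 8.1679 MW
eta = 6.9 / 8.1679 = 0.8448


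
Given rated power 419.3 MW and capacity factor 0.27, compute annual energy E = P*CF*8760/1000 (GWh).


E = 419.3 * 0.27 * 8760 / 1000 = 991.7284 GWh


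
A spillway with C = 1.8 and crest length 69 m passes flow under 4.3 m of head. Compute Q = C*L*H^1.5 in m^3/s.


Q = 1.8 * 69 * 4.3^1.5 = 1107.4504 m^3/s


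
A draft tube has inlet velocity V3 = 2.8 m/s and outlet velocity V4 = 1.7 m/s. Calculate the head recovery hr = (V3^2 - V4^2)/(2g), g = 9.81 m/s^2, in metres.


hr = (2.8^2 - 1.7^2) / (2*9.81) = 0.2523 m


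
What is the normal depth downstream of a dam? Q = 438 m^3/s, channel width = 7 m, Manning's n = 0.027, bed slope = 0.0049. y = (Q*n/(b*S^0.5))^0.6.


y = (438 * 0.027 / (7 * 0.0049^0.5))^0.6 = 6.7544 m


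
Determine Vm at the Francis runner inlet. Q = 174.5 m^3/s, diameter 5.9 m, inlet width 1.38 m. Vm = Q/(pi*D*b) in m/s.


Vm = 174.5 / (pi * 5.9 * 1.38) = 6.8220 m/s


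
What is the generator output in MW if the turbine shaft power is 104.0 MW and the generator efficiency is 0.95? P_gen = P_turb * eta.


P_gen = 104.0 * 0.95 = 98.8000 MW


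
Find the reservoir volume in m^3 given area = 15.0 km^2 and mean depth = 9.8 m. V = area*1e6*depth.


V = 15.0 * 1e6 * 9.8 = 1.4700e+08 m^3


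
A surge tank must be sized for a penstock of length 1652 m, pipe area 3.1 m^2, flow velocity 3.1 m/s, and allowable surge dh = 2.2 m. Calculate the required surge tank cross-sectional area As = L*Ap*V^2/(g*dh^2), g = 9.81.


As = 1652 * 3.1 * 3.1^2 / (9.81 * 2.2^2) = 1036.5273 m^2


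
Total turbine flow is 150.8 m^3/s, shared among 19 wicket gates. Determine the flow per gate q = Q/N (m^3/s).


q = 150.8 / 19 = 7.9368 m^3/s


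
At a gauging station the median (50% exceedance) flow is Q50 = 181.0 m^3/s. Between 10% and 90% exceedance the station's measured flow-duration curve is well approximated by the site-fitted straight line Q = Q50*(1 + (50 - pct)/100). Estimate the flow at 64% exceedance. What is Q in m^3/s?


Q = 181.0 * (1 + (50 - 64)/100) = 155.6600 m^3/s


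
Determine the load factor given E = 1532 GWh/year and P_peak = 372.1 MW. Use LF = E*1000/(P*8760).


LF = 1532 * 1000 / (372.1 * 8760) = 0.4700


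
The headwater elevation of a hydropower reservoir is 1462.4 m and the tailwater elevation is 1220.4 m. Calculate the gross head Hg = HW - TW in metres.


Hg = 1462.4 - 1220.4 = 242.0000 m


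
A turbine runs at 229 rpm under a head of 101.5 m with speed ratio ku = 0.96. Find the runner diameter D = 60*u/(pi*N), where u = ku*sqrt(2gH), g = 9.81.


u = 0.96 * sqrt(2*9.81*101.5) = 42.8404 m/s
D = 60 * 42.8404 / (pi * 229) = 3.5729 m


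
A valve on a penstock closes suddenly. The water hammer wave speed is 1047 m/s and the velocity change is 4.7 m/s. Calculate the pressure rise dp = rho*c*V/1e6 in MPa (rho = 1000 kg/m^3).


dp = 1000 * 1047 * 4.7 / 1e6 = 4.9209 MPa


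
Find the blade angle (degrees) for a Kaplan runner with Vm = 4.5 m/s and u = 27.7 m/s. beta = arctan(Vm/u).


beta = arctan(4.5 / 27.7) = 9.2274 degrees


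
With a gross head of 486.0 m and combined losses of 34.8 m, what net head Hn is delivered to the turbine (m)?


Hn = 486.0 - 34.8 = 451.2000 m


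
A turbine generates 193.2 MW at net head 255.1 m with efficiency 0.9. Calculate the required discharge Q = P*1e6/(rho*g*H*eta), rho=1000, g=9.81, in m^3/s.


Q = 193.2 * 1e6 / (1000 * 9.81 * 255.1 * 0.9) = 85.7798 m^3/s


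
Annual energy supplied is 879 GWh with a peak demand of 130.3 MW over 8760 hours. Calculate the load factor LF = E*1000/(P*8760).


LF = 879 * 1000 / (130.3 * 8760) = 0.7701


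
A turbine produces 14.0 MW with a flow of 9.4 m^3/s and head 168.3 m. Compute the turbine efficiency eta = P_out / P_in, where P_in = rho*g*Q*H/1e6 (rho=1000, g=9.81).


P_in = 1000 * 9.81 * 9.4 * 168.3 / 1e6 = 15.5196 MW
eta = 14.0 / 15.5196 = 0.9021


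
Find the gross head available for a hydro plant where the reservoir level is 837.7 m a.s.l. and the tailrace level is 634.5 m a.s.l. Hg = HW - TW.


Hg = 837.7 - 634.5 = 203.2000 m


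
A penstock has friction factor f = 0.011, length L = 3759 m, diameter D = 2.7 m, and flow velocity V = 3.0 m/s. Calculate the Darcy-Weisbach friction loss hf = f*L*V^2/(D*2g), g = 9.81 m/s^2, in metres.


hf = 0.011 * 3759 * 3.0^2 / (2.7 * 2 * 9.81) = 7.0250 m


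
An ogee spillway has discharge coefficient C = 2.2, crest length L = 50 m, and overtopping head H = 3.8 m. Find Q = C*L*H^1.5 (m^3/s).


Q = 2.2 * 50 * 3.8^1.5 = 814.8320 m^3/s


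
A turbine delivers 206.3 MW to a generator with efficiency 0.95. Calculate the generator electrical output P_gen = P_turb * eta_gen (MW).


P_gen = 206.3 * 0.95 = 195.9850 MW


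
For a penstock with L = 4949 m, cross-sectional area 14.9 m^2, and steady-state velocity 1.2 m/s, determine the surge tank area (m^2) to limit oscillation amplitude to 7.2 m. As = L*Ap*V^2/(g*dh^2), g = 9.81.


As = 4949 * 14.9 * 1.2^2 / (9.81 * 7.2^2) = 208.8008 m^2


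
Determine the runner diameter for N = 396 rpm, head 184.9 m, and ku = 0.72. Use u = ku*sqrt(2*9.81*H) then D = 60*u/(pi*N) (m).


u = 0.72 * sqrt(2*9.81*184.9) = 43.3661 m/s
D = 60 * 43.3661 / (pi * 396) = 2.0915 m


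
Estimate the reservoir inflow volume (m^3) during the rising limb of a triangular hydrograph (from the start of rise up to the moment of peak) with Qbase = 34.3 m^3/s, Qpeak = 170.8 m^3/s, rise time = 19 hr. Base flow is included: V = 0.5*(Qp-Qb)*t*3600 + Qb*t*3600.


V = 0.5*(170.8 - 34.3)*19*3600 + 34.3*19*3600 = 7.0144e+06 m^3


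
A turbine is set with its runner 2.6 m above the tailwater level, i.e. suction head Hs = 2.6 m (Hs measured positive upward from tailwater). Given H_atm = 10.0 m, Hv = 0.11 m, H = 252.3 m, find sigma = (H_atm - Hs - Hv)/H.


sigma = (10.0 - 2.6 - 0.11) / 252.3 = 0.0289


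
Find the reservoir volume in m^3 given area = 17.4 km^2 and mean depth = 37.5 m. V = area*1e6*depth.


V = 17.4 * 1e6 * 37.5 = 6.5250e+08 m^3


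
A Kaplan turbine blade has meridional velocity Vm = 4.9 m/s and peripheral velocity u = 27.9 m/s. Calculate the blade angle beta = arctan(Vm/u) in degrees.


beta = arctan(4.9 / 27.9) = 9.9611 degrees


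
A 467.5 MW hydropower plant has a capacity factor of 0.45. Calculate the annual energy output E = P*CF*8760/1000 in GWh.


E = 467.5 * 0.45 * 8760 / 1000 = 1842.8850 GWh


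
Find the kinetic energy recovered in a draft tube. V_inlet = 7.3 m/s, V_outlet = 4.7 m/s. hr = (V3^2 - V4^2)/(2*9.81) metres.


hr = (7.3^2 - 4.7^2) / (2*9.81) = 1.5902 m


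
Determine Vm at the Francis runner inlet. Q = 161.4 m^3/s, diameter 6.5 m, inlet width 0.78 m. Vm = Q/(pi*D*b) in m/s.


Vm = 161.4 / (pi * 6.5 * 0.78) = 10.1332 m/s


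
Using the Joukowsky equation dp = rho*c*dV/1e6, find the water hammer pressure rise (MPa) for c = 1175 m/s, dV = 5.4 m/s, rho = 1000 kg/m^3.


dp = 1000 * 1175 * 5.4 / 1e6 = 6.3450 MPa


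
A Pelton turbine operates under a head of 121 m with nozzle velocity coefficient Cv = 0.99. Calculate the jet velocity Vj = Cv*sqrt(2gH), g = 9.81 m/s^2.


Vj = 0.99 * sqrt(2*9.81*121) = 48.2367 m/s


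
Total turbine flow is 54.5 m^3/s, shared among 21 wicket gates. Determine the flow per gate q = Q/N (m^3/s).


q = 54.5 / 21 = 2.5952 m^3/s


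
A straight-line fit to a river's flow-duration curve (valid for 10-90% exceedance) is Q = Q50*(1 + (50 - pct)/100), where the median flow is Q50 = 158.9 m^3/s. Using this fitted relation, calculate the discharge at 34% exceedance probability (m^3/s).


Q = 158.9 * (1 + (50 - 34)/100) = 184.3240 m^3/s


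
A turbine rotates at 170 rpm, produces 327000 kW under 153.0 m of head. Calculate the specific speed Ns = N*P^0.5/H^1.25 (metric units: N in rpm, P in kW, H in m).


Ns = 170 * 327000^0.5 / 153.0^1.25 = 180.6585


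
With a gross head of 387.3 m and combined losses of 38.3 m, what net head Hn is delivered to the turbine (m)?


Hn = 387.3 - 38.3 = 349.0000 m


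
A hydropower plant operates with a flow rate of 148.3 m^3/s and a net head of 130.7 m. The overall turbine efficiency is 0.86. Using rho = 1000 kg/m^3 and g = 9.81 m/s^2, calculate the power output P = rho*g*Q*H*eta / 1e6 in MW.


P = 1000 * 9.81 * 148.3 * 130.7 * 0.86 / 1e6 = 163.5250 MW


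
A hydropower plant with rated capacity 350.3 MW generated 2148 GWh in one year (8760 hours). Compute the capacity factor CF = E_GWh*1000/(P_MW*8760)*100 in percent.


CF = 2148 * 1000 / (350.3 * 8760) * 100 = 69.9987 %


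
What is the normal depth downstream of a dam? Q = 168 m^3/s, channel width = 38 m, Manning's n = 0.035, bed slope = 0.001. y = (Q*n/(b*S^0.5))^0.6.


y = (168 * 0.035 / (38 * 0.001^0.5))^0.6 = 2.5927 m


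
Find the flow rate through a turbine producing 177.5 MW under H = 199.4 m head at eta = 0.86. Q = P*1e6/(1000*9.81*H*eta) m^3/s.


Q = 177.5 * 1e6 / (1000 * 9.81 * 199.4 * 0.86) = 105.5129 m^3/s


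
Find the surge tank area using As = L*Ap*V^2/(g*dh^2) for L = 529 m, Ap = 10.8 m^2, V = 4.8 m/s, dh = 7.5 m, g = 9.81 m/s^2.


As = 529 * 10.8 * 4.8^2 / (9.81 * 7.5^2) = 238.5450 m^2


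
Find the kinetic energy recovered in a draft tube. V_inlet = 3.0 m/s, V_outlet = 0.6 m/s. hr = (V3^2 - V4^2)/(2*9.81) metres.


hr = (3.0^2 - 0.6^2) / (2*9.81) = 0.4404 m


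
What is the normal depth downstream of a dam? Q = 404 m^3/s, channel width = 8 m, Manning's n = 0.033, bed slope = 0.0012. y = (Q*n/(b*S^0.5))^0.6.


y = (404 * 0.033 / (8 * 0.0012^0.5))^0.6 = 10.2171 m


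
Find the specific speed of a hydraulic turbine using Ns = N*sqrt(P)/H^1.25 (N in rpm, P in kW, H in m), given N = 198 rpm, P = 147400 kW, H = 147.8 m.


Ns = 198 * 147400^0.5 / 147.8^1.25 = 147.5098


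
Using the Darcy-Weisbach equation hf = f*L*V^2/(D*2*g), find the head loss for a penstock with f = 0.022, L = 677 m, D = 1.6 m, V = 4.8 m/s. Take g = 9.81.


hf = 0.022 * 677 * 4.8^2 / (1.6 * 2 * 9.81) = 10.9314 m


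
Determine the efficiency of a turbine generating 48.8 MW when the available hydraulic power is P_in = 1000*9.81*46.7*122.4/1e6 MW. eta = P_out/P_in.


P_in = 1000 * 9.81 * 46.7 * 122.4 / 1e6 = 56.0747 MW
eta = 48.8 / 56.0747 = 0.8703


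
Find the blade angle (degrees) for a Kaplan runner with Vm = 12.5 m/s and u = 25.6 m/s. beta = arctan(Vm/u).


beta = arctan(12.5 / 25.6) = 26.0254 degrees


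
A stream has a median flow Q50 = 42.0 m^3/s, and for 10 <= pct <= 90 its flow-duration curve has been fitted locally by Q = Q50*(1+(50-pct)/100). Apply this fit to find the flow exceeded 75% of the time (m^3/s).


Q = 42.0 * (1 + (50 - 75)/100) = 31.5000 m^3/s


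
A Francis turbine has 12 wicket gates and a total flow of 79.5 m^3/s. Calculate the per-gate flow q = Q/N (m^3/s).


q = 79.5 / 12 = 6.6250 m^3/s


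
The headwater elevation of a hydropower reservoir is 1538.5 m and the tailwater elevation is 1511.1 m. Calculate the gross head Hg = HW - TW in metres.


Hg = 1538.5 - 1511.1 = 27.4000 m


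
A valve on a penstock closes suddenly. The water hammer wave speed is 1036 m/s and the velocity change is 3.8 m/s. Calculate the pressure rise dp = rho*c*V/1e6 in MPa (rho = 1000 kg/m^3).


dp = 1000 * 1036 * 3.8 / 1e6 = 3.9368 MPa


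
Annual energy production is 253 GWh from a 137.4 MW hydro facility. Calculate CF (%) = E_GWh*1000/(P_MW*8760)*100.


CF = 253 * 1000 / (137.4 * 8760) * 100 = 21.0199 %


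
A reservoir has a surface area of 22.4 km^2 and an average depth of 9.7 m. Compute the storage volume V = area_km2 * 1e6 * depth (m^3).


V = 22.4 * 1e6 * 9.7 = 2.1728e+08 m^3


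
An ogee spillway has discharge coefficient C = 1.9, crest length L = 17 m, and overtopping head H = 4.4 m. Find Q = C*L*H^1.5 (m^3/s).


Q = 1.9 * 17 * 4.4^1.5 = 298.1134 m^3/s


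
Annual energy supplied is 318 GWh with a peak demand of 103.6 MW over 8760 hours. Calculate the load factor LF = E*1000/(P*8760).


LF = 318 * 1000 / (103.6 * 8760) = 0.3504


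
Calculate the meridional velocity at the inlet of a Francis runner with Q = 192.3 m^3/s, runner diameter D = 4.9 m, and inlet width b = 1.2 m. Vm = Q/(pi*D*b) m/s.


Vm = 192.3 / (pi * 4.9 * 1.2) = 10.4100 m/s


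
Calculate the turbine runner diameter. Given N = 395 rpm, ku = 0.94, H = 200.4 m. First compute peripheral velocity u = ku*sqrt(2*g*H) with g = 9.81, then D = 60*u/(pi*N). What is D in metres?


u = 0.94 * sqrt(2*9.81*200.4) = 58.9422 m/s
D = 60 * 58.9422 / (pi * 395) = 2.8499 m


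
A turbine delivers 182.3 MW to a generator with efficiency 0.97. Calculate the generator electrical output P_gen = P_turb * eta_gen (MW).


P_gen = 182.3 * 0.97 = 176.8310 MW


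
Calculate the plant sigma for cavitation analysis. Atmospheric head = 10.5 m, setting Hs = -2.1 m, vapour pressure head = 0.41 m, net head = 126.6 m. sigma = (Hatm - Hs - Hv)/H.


sigma = (10.5 - (-2.1) - 0.41) / 126.6 = 0.0963


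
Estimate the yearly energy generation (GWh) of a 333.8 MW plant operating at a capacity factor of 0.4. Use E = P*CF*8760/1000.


E = 333.8 * 0.4 * 8760 / 1000 = 1169.6352 GWh


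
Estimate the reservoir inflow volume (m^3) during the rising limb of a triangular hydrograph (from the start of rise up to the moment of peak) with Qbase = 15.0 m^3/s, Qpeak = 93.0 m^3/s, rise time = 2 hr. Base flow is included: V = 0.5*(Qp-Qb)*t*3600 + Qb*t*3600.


V = 0.5*(93.0 - 15.0)*2*3600 + 15.0*2*3600 = 388800.0000 m^3


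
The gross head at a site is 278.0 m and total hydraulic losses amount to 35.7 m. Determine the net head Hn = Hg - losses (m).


Hn = 278.0 - 35.7 = 242.3000 m


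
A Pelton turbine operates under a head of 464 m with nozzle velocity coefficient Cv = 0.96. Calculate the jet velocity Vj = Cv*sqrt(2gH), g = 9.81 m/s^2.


Vj = 0.96 * sqrt(2*9.81*464) = 91.5967 m/s


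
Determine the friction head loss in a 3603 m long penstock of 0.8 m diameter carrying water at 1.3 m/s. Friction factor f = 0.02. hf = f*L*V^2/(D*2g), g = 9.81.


hf = 0.02 * 3603 * 1.3^2 / (0.8 * 2 * 9.81) = 7.7588 m


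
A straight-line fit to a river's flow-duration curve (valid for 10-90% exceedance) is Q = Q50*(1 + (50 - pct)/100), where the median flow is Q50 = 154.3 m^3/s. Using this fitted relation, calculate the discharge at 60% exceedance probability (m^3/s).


Q = 154.3 * (1 + (50 - 60)/100) = 138.8700 m^3/s


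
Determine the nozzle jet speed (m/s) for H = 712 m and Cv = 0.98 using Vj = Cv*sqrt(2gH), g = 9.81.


Vj = 0.98 * sqrt(2*9.81*712) = 115.8285 m/s


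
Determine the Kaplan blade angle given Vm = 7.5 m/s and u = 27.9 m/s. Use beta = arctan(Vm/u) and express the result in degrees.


beta = arctan(7.5 / 27.9) = 15.0464 degrees


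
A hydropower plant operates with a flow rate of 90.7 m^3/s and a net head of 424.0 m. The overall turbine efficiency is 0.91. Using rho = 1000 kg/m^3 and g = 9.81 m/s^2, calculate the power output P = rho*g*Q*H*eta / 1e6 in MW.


P = 1000 * 9.81 * 90.7 * 424.0 * 0.91 / 1e6 = 343.3077 MW


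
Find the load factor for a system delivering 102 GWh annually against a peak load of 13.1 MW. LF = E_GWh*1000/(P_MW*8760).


LF = 102 * 1000 / (13.1 * 8760) = 0.8888


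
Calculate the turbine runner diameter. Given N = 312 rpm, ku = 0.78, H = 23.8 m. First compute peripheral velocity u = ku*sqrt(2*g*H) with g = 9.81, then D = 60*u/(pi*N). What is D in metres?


u = 0.78 * sqrt(2*9.81*23.8) = 16.8551 m/s
D = 60 * 16.8551 / (pi * 312) = 1.0318 m


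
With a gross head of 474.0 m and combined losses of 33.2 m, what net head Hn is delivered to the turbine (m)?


Hn = 474.0 - 33.2 = 440.8000 m


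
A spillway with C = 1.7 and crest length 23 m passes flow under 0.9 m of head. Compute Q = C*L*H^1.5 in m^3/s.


Q = 1.7 * 23 * 0.9^1.5 = 33.3842 m^3/s


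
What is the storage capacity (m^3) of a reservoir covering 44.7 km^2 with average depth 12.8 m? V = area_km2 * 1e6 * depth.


V = 44.7 * 1e6 * 12.8 = 5.7216e+08 m^3


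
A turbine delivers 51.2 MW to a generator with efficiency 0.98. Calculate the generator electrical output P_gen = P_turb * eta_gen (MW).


P_gen = 51.2 * 0.98 = 50.1760 MW


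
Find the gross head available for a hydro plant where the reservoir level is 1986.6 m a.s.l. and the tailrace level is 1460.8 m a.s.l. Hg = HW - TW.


Hg = 1986.6 - 1460.8 = 525.8000 m


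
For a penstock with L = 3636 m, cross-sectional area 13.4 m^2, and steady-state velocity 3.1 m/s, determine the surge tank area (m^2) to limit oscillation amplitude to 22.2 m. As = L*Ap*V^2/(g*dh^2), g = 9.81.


As = 3636 * 13.4 * 3.1^2 / (9.81 * 22.2^2) = 96.8450 m^2


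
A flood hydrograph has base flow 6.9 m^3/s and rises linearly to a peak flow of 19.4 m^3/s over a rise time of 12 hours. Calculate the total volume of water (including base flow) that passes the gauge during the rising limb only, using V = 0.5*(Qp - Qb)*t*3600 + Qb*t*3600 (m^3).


V = 0.5*(19.4 - 6.9)*12*3600 + 6.9*12*3600 = 568080.0000 m^3


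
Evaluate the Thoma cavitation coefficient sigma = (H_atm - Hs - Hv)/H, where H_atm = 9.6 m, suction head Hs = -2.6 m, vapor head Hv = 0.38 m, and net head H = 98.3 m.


sigma = (9.6 - (-2.6) - 0.38) / 98.3 = 0.1202


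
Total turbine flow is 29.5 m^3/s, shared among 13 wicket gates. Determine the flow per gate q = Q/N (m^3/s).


q = 29.5 / 13 = 2.2692 m^3/s


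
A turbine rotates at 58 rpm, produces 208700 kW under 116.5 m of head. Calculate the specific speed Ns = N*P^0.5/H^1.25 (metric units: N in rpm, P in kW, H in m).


Ns = 58 * 208700^0.5 / 116.5^1.25 = 69.2280


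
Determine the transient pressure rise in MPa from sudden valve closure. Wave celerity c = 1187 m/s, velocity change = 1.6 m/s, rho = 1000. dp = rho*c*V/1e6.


dp = 1000 * 1187 * 1.6 / 1e6 = 1.8992 MPa


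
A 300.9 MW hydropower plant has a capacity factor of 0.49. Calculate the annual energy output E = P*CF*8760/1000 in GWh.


E = 300.9 * 0.49 * 8760 / 1000 = 1291.5832 GWh


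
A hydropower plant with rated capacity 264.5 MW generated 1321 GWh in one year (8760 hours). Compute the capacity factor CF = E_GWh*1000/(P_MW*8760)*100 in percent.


CF = 1321 * 1000 / (264.5 * 8760) * 100 = 57.0129 %


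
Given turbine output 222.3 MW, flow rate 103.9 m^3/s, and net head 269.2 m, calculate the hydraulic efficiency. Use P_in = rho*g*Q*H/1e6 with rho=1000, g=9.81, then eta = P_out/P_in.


P_in = 1000 * 9.81 * 103.9 * 269.2 / 1e6 = 274.3845 MW
eta = 222.3 / 274.3845 = 0.8102


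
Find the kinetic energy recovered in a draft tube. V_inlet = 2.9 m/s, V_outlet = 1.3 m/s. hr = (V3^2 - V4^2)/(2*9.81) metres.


hr = (2.9^2 - 1.3^2) / (2*9.81) = 0.3425 m


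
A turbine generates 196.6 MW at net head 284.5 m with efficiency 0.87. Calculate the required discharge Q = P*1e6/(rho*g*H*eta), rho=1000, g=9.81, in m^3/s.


Q = 196.6 * 1e6 / (1000 * 9.81 * 284.5 * 0.87) = 80.9679 m^3/s


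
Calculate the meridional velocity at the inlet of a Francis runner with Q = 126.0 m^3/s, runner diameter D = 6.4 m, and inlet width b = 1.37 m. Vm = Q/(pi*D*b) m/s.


Vm = 126.0 / (pi * 6.4 * 1.37) = 4.5743 m/s


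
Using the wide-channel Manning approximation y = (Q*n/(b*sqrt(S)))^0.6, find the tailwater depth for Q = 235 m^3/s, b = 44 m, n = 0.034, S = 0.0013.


y = (235 * 0.034 / (44 * 0.0013^0.5))^0.6 = 2.6380 m


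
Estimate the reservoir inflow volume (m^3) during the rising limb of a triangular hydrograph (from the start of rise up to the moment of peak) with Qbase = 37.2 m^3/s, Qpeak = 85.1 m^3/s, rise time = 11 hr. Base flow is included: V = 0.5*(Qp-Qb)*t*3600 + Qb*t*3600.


V = 0.5*(85.1 - 37.2)*11*3600 + 37.2*11*3600 = 2.4215e+06 m^3


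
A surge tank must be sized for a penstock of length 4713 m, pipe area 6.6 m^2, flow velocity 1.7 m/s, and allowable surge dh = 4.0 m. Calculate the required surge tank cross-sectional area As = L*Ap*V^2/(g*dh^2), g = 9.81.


As = 4713 * 6.6 * 1.7^2 / (9.81 * 4.0^2) = 572.7304 m^2


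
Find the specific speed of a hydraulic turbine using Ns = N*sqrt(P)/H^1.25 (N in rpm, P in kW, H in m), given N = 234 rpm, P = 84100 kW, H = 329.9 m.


Ns = 234 * 84100^0.5 / 329.9^1.25 = 48.2654


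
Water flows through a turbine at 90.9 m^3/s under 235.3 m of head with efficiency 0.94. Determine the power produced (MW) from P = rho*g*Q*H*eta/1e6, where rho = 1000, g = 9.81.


P = 1000 * 9.81 * 90.9 * 235.3 * 0.94 / 1e6 = 197.2344 MW


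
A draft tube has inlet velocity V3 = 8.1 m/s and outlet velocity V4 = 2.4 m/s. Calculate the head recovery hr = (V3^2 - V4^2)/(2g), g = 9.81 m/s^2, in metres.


hr = (8.1^2 - 2.4^2) / (2*9.81) = 3.0505 m


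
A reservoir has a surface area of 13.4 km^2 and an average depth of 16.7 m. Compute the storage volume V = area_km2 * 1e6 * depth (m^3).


V = 13.4 * 1e6 * 16.7 = 2.2378e+08 m^3


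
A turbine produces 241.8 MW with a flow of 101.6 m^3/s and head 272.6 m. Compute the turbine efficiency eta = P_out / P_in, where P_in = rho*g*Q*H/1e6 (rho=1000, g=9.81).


P_in = 1000 * 9.81 * 101.6 * 272.6 / 1e6 = 271.6993 MW
eta = 241.8 / 271.6993 = 0.8900


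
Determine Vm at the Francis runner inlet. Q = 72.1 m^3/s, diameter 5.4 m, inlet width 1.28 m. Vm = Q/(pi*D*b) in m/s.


Vm = 72.1 / (pi * 5.4 * 1.28) = 3.3203 m/s


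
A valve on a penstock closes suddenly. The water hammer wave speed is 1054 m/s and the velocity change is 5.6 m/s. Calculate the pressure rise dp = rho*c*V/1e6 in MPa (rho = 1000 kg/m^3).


dp = 1000 * 1054 * 5.6 / 1e6 = 5.9024 MPa


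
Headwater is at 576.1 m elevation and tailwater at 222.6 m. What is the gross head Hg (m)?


Hg = 576.1 - 222.6 = 353.5000 m


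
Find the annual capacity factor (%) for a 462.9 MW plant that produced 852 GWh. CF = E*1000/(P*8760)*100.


CF = 852 * 1000 / (462.9 * 8760) * 100 = 21.0111 %


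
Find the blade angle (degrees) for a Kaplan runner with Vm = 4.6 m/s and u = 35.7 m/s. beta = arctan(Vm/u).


beta = arctan(4.6 / 35.7) = 7.3422 degrees


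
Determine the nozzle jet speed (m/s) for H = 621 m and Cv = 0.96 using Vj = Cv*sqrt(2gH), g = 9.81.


Vj = 0.96 * sqrt(2*9.81*621) = 105.9660 m/s


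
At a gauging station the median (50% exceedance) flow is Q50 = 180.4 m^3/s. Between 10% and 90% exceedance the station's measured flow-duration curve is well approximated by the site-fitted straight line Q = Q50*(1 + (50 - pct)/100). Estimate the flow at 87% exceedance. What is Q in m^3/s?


Q = 180.4 * (1 + (50 - 87)/100) = 113.6520 m^3/s


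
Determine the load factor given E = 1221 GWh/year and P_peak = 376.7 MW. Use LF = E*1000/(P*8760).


LF = 1221 * 1000 / (376.7 * 8760) = 0.3700


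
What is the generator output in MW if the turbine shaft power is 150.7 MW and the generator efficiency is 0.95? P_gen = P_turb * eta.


P_gen = 150.7 * 0.95 = 143.1650 MW


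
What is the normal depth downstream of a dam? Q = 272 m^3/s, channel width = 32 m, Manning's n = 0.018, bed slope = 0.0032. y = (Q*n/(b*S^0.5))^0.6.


y = (272 * 0.018 / (32 * 0.0032^0.5))^0.6 = 1.8166 m


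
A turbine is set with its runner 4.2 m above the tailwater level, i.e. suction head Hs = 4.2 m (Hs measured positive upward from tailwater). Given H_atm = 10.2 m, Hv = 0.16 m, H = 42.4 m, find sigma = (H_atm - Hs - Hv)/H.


sigma = (10.2 - 4.2 - 0.16) / 42.4 = 0.1377


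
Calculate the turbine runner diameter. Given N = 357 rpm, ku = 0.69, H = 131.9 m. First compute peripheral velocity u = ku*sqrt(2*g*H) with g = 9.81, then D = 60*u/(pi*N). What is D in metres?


u = 0.69 * sqrt(2*9.81*131.9) = 35.1011 m/s
D = 60 * 35.1011 / (pi * 357) = 1.8778 m


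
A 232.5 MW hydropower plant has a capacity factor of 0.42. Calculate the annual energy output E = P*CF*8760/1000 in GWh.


E = 232.5 * 0.42 * 8760 / 1000 = 855.4140 GWh


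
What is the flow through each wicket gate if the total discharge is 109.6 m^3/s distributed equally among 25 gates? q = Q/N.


q = 109.6 / 25 = 4.3840 m^3/s


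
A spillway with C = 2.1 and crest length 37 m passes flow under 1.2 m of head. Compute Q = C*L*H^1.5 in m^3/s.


Q = 2.1 * 37 * 1.2^1.5 = 102.1393 m^3/s


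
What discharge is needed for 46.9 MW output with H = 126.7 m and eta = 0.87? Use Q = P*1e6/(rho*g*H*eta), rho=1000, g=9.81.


Q = 46.9 * 1e6 / (1000 * 9.81 * 126.7 * 0.87) = 43.3719 m^3/s


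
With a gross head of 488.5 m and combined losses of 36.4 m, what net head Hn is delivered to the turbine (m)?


Hn = 488.5 - 36.4 = 452.1000 m


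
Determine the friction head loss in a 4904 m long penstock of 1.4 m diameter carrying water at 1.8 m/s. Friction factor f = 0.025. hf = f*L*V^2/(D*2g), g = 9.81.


hf = 0.025 * 4904 * 1.8^2 / (1.4 * 2 * 9.81) = 14.4613 m


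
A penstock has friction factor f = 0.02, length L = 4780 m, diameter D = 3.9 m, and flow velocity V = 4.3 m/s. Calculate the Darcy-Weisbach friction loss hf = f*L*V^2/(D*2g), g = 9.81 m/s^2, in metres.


hf = 0.02 * 4780 * 4.3^2 / (3.9 * 2 * 9.81) = 23.1010 m


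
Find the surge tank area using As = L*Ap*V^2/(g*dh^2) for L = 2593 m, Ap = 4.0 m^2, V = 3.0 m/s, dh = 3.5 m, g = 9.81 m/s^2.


As = 2593 * 4.0 * 3.0^2 / (9.81 * 3.5^2) = 776.7834 m^2


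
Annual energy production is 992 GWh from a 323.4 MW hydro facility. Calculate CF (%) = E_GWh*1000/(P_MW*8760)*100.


CF = 992 * 1000 / (323.4 * 8760) * 100 = 35.0161 %


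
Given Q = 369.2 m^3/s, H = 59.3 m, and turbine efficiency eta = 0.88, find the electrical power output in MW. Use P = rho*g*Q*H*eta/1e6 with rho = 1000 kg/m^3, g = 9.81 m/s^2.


P = 1000 * 9.81 * 369.2 * 59.3 * 0.88 / 1e6 = 189.0027 MW


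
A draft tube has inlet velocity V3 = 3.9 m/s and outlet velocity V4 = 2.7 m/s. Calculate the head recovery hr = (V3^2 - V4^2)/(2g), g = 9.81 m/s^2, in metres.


hr = (3.9^2 - 2.7^2) / (2*9.81) = 0.4037 m


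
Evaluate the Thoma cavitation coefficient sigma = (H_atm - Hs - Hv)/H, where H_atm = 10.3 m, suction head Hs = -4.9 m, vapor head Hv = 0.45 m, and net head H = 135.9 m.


sigma = (10.3 - (-4.9) - 0.45) / 135.9 = 0.1085


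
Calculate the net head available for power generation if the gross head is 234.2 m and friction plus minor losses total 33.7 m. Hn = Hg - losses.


Hn = 234.2 - 33.7 = 200.5000 m


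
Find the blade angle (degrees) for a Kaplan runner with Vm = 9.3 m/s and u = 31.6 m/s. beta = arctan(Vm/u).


beta = arctan(9.3 / 31.6) = 16.3994 degrees


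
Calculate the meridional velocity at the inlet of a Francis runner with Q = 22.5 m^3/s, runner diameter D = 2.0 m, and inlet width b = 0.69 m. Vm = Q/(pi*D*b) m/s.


Vm = 22.5 / (pi * 2.0 * 0.69) = 5.1898 m/s


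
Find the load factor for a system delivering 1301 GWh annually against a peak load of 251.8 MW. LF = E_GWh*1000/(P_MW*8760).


LF = 1301 * 1000 / (251.8 * 8760) = 0.5898


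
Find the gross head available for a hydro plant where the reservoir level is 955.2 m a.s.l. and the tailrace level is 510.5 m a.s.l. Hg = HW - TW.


Hg = 955.2 - 510.5 = 444.7000 m


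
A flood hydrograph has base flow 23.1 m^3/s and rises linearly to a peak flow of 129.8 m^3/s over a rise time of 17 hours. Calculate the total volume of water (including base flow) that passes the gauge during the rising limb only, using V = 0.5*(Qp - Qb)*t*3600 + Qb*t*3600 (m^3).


V = 0.5*(129.8 - 23.1)*17*3600 + 23.1*17*3600 = 4.6787e+06 m^3


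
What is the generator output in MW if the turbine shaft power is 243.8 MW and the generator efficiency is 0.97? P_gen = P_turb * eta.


P_gen = 243.8 * 0.97 = 236.4860 MW


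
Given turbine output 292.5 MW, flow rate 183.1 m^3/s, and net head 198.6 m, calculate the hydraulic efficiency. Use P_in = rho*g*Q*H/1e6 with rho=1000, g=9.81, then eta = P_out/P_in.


P_in = 1000 * 9.81 * 183.1 * 198.6 / 1e6 = 356.7275 MW
eta = 292.5 / 356.7275 = 0.8200


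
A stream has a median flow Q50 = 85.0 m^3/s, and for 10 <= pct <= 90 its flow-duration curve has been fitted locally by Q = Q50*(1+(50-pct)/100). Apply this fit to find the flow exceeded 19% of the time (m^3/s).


Q = 85.0 * (1 + (50 - 19)/100) = 111.3500 m^3/s


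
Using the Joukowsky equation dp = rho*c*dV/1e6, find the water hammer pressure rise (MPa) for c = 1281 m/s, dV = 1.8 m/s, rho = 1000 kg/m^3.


dp = 1000 * 1281 * 1.8 / 1e6 = 2.3058 MPa


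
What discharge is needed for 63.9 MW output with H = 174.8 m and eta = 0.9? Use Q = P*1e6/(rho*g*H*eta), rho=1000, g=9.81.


Q = 63.9 * 1e6 / (1000 * 9.81 * 174.8 * 0.9) = 41.4045 m^3/s


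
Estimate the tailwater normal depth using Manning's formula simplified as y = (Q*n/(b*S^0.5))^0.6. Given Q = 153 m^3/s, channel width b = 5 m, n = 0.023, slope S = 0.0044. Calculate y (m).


y = (153 * 0.023 / (5 * 0.0044^0.5))^0.6 = 4.1251 m


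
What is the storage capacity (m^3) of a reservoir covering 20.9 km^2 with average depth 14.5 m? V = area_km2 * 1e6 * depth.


V = 20.9 * 1e6 * 14.5 = 3.0305e+08 m^3


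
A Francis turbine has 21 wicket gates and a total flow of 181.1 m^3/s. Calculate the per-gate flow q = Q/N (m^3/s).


q = 181.1 / 21 = 8.6238 m^3/s


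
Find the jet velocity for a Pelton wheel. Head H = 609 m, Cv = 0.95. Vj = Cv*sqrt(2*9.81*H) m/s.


Vj = 0.95 * sqrt(2*9.81*609) = 103.8441 m/s


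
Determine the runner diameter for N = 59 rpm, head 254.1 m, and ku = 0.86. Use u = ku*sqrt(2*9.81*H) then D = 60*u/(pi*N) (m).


u = 0.86 * sqrt(2*9.81*254.1) = 60.7226 m/s
D = 60 * 60.7226 / (pi * 59) = 19.6562 m


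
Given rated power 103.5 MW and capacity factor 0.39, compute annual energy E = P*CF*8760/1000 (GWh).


E = 103.5 * 0.39 * 8760 / 1000 = 353.5974 GWh


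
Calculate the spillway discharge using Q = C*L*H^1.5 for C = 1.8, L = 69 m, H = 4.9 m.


Q = 1.8 * 69 * 4.9^1.5 = 1347.1493 m^3/s


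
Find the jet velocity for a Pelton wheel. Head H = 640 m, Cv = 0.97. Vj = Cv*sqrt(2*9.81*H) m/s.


Vj = 0.97 * sqrt(2*9.81*640) = 108.6954 m/s


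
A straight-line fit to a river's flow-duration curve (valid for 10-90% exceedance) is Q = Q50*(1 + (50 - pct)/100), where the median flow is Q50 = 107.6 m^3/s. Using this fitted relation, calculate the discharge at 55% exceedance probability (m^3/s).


Q = 107.6 * (1 + (50 - 55)/100) = 102.2200 m^3/s


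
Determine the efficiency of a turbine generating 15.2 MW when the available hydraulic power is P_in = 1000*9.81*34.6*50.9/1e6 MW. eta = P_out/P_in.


P_in = 1000 * 9.81 * 34.6 * 50.9 / 1e6 = 17.2768 MW
eta = 15.2 / 17.2768 = 0.8798


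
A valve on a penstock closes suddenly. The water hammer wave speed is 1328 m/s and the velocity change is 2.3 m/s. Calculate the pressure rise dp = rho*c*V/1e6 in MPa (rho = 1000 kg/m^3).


dp = 1000 * 1328 * 2.3 / 1e6 = 3.0544 MPa


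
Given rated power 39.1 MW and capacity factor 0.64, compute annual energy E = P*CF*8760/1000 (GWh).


E = 39.1 * 0.64 * 8760 / 1000 = 219.2102 GWh


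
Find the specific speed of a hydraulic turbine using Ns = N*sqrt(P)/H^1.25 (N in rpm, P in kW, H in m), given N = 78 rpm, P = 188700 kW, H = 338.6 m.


Ns = 78 * 188700^0.5 / 338.6^1.25 = 23.3277


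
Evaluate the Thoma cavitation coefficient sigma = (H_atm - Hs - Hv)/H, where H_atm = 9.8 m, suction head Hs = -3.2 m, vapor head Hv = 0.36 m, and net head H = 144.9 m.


sigma = (9.8 - (-3.2) - 0.36) / 144.9 = 0.0872


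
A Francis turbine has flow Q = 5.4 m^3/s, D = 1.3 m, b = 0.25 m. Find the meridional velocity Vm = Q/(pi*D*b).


Vm = 5.4 / (pi * 1.3 * 0.25) = 5.2888 m/s


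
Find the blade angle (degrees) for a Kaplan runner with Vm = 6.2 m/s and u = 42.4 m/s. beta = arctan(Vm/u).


beta = arctan(6.2 / 42.4) = 8.3192 degrees


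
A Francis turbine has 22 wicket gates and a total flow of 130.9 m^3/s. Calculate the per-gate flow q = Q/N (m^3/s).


q = 130.9 / 22 = 5.9500 m^3/s


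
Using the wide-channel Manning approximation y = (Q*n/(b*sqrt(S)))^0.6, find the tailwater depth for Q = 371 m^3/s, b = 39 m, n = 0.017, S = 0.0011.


y = (371 * 0.017 / (39 * 0.0011^0.5))^0.6 = 2.5872 m


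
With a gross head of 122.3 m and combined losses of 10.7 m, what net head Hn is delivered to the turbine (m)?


Hn = 122.3 - 10.7 = 111.6000 m
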